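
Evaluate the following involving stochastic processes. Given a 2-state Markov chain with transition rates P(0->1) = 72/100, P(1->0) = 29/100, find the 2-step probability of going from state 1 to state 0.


Computing P^2 by matrix multiplication.
P = [[0.2800, 0.7200], [0.2900, 0.7100]]
After raising P to the power 2:
P^2(1,0) = 0.2871

0.2871


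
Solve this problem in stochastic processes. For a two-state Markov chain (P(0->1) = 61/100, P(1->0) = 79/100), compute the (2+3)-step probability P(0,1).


P^5 = P^2 * P^3
Computing via matrix multiplication of the transition matrix.
Entry (0,1) of P^5 = 0.4402

0.4402


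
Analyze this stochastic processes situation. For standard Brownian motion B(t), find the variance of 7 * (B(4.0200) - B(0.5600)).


Var(alpha*(B(t)-B(s))) = alpha^2 * (t-s)
= 7^2 * (4.0200 - 0.5600)
= 49 * 3.4600
= 169.5400

169.5400


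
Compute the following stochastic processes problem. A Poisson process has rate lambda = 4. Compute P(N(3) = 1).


P(N(t)=k) = (lambda*t)^k * exp(-lambda*t) / k!
lambda*t = 12
= 12^1 * exp(-12) / 1!
= 12 * 6.1442e-06 / 1
= 7.3731e-05

7.3731e-05


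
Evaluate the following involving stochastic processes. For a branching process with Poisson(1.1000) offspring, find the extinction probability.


Since mu = 1.1000 > 1, extinction prob q < 1.
Solve s = exp(mu*(s-1)) iteratively.
q = 0.8239

0.8239


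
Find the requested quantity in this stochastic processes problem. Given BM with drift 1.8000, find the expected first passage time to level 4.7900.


Expected first passage time = a/mu
= 4.7900/1.8000
= 2.6611

2.6611


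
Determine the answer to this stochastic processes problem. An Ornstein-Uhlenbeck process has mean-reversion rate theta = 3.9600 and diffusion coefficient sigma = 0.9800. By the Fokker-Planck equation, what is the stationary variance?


Stationary variance = sigma^2 / (2*theta)
= 0.9800^2 / (2*3.9600)
= 0.9604 / 7.9200
= 0.1213

0.1213


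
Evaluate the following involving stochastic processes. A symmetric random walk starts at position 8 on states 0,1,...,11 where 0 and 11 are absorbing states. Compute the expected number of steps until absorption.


For symmetric RW on 0,...,N with absorbing barriers, E(i) = i*(N-i)
E(8) = 8 * 3 = 24

24


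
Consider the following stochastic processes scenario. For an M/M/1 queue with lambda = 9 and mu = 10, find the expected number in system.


rho = 9/10 = 0.9000
L = rho/(1-rho)
= 0.9000/0.1000
= 9.0000

9.0000


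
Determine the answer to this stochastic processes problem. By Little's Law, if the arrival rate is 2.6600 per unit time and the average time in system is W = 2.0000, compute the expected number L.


Little's Law: L = lambda * W
= 2.6600 * 2.0000
= 5.3200

5.3200


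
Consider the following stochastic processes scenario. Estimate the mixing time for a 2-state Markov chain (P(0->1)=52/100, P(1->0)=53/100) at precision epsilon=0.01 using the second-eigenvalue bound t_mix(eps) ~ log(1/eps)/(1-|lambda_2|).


lambda_2 = |1 - p01 - p10| = |1 - 0.5200 - 0.5300| = 0.0500
t_mix ~ log(1/eps)/(1 - |lambda_2|)
= log(100)/(1 - 0.0500) = 4.6052/0.9500
= 4.8475

4.8475


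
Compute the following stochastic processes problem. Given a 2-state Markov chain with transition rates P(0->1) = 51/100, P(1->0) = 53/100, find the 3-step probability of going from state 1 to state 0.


Computing P^3 by matrix multiplication.
P = [[0.4900, 0.5100], [0.5300, 0.4700]]
After raising P to the power 3:
P^3(1,0) = 0.5096

0.5096


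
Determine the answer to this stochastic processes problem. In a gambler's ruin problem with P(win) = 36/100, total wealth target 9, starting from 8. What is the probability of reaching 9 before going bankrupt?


Gambler's ruin formula:
r = q/p = 0.6400/0.3600 = 1.7778
P(win) = (1 - r^i)/(1 - r^N)
= (1 - 1.7778^8)/(1 - 1.7778^9)
= 0.5600

0.5600


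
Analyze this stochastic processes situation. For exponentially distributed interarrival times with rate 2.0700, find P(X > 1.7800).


P(X > t) = exp(-lambda * t)
= exp(-2.0700 * 1.7800)
= exp(-3.6846) = 0.0251

0.0251


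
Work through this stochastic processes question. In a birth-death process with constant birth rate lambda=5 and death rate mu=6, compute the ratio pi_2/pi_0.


For birth-death process, pi_n/pi_0 = (lambda/mu)^n
= (5/6)^2
= 0.6944

0.6944


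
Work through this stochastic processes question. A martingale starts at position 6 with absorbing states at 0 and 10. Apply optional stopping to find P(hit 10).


By optional stopping theorem: E(M at tau) = M(0) = 6
P(hit 10)*10 + P(hit 0)*0 = 6
P(hit 10) = (6 - 0)/(10 - 0) = 3/5 = 0.6000

0.6000


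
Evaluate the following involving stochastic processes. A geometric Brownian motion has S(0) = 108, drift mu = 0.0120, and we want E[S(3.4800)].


E[S(t)] = S(0) * exp(mu * t)
= 108 * exp(0.0120 * 3.4800)
= 108 * 1.0426
= 112.6056

112.6056


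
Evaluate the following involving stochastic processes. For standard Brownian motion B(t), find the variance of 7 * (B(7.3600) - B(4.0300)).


Var(alpha*(B(t)-B(s))) = alpha^2 * (t-s)
= 7^2 * (7.3600 - 4.0300)
= 49 * 3.3300
= 163.1700

163.1700


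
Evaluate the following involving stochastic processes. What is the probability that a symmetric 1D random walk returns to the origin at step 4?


P(S(4) = 0) = C(4,2) / 4^2
= 6 / 16
= 0.3750

0.3750


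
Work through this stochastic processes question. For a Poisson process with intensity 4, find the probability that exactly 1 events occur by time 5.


P(N(t)=k) = (lambda*t)^k * exp(-lambda*t) / k!
lambda*t = 20
= 20^1 * exp(-20) / 1!
= 20 * 2.0612e-09 / 1
= 4.1223e-08

4.1223e-08


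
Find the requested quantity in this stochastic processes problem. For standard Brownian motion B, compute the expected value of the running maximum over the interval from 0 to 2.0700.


E(max B(s)) = sqrt(2t/pi)
= sqrt(2*2.0700/pi)
= sqrt(1.3178)
= 1.1480

1.1480


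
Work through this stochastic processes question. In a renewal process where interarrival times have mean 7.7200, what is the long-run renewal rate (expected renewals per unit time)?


Long-run renewal rate = 1/E(X)
= 1/7.7200
= 0.1295

0.1295


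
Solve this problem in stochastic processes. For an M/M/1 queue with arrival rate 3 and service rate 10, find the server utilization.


rho = lambda/mu
= 3/10
= 0.3000

0.3000


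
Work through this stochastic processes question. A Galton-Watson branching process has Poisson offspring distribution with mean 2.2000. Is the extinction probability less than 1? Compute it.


Since mu = 2.2000 > 1, extinction prob q < 1.
Solve s = exp(mu*(s-1)) iteratively.
q = 0.1563

0.1563


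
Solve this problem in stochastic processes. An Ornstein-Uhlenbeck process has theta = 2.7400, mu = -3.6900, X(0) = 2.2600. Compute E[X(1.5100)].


E[X(t)] = mu + (X(0) - mu)*exp(-theta*t)
= -3.6900 + (2.2600 - -3.6900)*exp(-2.7400*1.5100)
= -3.6900 + 5.9500 * 0.0160
= -3.5950

-3.5950


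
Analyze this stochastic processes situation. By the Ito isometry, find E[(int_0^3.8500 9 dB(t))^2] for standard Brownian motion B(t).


By Ito isometry: E[(int f dB)^2] = int f^2 dt
= 9^2 * 3.8500
= 81 * 3.8500 = 311.8500

311.8500


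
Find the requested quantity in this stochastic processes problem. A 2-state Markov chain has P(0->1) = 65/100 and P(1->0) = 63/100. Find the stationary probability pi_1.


Stationary distribution: pi_0 = p10/(p01+p10), pi_1 = p01/(p01+p10)
p01 = 0.6500, p10 = 0.6300
pi_1 = 0.5078

0.5078


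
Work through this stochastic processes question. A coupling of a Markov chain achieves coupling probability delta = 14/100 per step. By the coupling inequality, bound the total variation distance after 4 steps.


TV distance bound <= (1-delta)^n
= (1 - 0.1400)^4
= 0.8600^4
= 0.5470

0.5470


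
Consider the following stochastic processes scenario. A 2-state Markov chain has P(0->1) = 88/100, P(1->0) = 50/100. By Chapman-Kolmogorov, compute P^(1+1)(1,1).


P^2 = P^1 * P^1
Computing via matrix multiplication of the transition matrix.
Entry (1,1) of P^2 = 0.6900

0.6900


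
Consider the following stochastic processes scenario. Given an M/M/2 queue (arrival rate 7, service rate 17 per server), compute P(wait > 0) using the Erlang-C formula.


a = lambda/mu = 0.4118
rho = a/c = 0.2059
Erlang-C formula applied:
C(c,a) = 0.0703

0.0703


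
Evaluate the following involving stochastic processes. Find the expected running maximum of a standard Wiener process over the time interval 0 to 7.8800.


E(max B(s)) = sqrt(2t/pi)
= sqrt(2*7.8800/pi)
= sqrt(5.0166)
= 2.2398

2.2398


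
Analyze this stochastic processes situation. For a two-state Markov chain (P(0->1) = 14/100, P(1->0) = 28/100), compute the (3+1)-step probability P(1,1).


P^4 = P^3 * P^1
Computing via matrix multiplication of the transition matrix.
Entry (1,1) of P^4 = 0.4088

0.4088


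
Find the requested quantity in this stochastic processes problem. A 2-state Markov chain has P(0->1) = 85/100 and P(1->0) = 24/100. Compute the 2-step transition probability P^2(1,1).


Computing P^2 by matrix multiplication.
P = [[0.1500, 0.8500], [0.2400, 0.7600]]
After raising P to the power 2:
P^2(1,1) = 0.7816

0.7816


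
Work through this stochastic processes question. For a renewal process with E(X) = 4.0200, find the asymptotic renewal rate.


Long-run renewal rate = 1/E(X)
= 1/4.0200
= 0.2488

0.2488


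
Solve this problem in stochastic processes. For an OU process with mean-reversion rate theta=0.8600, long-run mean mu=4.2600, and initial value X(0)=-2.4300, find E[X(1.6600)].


E[X(t)] = mu + (X(0) - mu)*exp(-theta*t)
= 4.2600 + (-2.4300 - 4.2600)*exp(-0.8600*1.6600)
= 4.2600 + -6.6900 * 0.2399
= 2.6552

2.6552


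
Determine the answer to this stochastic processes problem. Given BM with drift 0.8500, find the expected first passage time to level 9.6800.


Expected first passage time = a/mu
= 9.6800/0.8500
= 11.3882

11.3882


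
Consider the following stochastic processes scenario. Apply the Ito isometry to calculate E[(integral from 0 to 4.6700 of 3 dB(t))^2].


By Ito isometry: E[(int f dB)^2] = int f^2 dt
= 3^2 * 4.6700
= 9 * 4.6700 = 42.0300

42.0300


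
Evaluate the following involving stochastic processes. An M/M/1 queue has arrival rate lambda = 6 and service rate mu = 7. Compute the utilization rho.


rho = lambda/mu
= 6/7
= 0.8571

0.8571


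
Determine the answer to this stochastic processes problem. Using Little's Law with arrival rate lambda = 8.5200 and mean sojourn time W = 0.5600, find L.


Little's Law: L = lambda * W
= 8.5200 * 0.5600
= 4.7712

4.7712


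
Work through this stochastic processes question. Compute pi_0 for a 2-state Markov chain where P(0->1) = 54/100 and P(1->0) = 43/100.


Stationary distribution: pi_0 = p10/(p01+p10), pi_1 = p01/(p01+p10)
p01 = 0.5400, p10 = 0.4300
pi_0 = 0.4433

0.4433


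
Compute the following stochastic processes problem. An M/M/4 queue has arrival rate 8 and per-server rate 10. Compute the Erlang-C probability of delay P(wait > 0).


a = lambda/mu = 0.8000
rho = a/c = 0.2000
Erlang-C formula applied:
C(c,a) = 0.0096

0.0096


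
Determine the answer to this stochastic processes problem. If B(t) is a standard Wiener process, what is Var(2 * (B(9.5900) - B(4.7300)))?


Var(alpha*(B(t)-B(s))) = alpha^2 * (t-s)
= 2^2 * (9.5900 - 4.7300)
= 4 * 4.8600
= 19.4400

19.4400


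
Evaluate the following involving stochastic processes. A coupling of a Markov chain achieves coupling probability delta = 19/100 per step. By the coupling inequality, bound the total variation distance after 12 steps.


TV distance bound <= (1-delta)^n
= (1 - 0.1900)^12
= 0.8100^12
= 0.0798

0.0798


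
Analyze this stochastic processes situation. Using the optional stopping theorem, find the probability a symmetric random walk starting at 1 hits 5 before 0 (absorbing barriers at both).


By optional stopping theorem: E(M at tau) = M(0) = 1
P(hit 5)*5 + P(hit 0)*0 = 1
P(hit 5) = (1 - 0)/(5 - 0) = 1/5 = 0.2000

0.2000


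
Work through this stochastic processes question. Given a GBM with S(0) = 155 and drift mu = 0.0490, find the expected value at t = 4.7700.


E[S(t)] = S(0) * exp(mu * t)
= 155 * exp(0.0490 * 4.7700)
= 155 * 1.2633
= 195.8120

195.8120


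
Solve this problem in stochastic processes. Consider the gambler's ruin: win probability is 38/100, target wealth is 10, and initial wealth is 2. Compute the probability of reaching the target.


Gambler's ruin formula:
r = q/p = 0.6200/0.3800 = 1.6316
P(win) = (1 - r^i)/(1 - r^N)
= (1 - 1.6316^2)/(1 - 1.6316^10)
= 0.0125

0.0125


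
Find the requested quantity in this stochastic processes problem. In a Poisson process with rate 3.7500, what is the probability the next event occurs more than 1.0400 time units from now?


P(X > t) = exp(-lambda * t)
= exp(-3.7500 * 1.0400)
= exp(-3.9000) = 0.0202

0.0202


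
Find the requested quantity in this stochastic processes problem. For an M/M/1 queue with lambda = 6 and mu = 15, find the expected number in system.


rho = 6/15 = 0.4000
L = rho/(1-rho)
= 0.4000/0.6000
= 0.6667

0.6667


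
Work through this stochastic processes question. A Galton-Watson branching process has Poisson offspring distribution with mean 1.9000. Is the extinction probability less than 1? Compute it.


Since mu = 1.9000 > 1, extinction prob q < 1.
Solve s = exp(mu*(s-1)) iteratively.
q = 0.2328

0.2328


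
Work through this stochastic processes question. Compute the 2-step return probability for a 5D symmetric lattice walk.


P(return in 2 steps) = P(reverse first step) = 1/(2d)
= 1/10
= 0.1000

0.1000


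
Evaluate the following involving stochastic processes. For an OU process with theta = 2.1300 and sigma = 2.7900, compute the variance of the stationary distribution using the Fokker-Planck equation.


Stationary variance = sigma^2 / (2*theta)
= 2.7900^2 / (2*2.1300)
= 7.7841 / 4.2600
= 1.8273

1.8273


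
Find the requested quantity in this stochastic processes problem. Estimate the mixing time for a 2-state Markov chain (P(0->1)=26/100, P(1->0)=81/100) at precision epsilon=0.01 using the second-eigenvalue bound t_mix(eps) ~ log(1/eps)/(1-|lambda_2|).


lambda_2 = |1 - p01 - p10| = |1 - 0.2600 - 0.8100| = 0.0700
t_mix ~ log(1/eps)/(1 - |lambda_2|)
= log(100)/(1 - 0.0700) = 4.6052/0.9300
= 4.9518

4.9518


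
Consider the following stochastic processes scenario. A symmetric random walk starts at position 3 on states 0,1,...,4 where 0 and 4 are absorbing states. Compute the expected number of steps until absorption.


For symmetric RW on 0,...,N with absorbing barriers, E(i) = i*(N-i)
E(3) = 3 * 1 = 3

3


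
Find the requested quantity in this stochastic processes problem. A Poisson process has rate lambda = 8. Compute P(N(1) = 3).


P(N(t)=k) = (lambda*t)^k * exp(-lambda*t) / k!
lambda*t = 8
= 8^3 * exp(-8) / 3!
= 512 * 3.3546e-04 / 6
= 0.0286

0.0286


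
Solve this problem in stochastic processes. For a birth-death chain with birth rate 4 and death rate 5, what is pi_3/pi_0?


For birth-death process, pi_n/pi_0 = (lambda/mu)^n
= (4/5)^3
= 0.5120

0.5120


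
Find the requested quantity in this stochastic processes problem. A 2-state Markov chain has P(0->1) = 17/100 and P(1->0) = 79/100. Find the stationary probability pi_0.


Stationary distribution: pi_0 = p10/(p01+p10), pi_1 = p01/(p01+p10)
p01 = 0.1700, p10 = 0.7900
pi_0 = 0.8229

0.8229


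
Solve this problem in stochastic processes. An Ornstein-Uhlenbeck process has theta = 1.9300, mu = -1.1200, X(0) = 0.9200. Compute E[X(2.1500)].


E[X(t)] = mu + (X(0) - mu)*exp(-theta*t)
= -1.1200 + (0.9200 - -1.1200)*exp(-1.9300*2.1500)
= -1.1200 + 2.0400 * 0.0158
= -1.0878

-1.0878


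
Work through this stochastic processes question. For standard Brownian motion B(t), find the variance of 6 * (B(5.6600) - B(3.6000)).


Var(alpha*(B(t)-B(s))) = alpha^2 * (t-s)
= 6^2 * (5.6600 - 3.6000)
= 36 * 2.0600
= 74.1600

74.1600


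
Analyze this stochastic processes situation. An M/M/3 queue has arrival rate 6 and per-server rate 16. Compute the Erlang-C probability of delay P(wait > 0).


a = lambda/mu = 0.3750
rho = a/c = 0.1250
Erlang-C formula applied:
C(c,a) = 0.0069

0.0069


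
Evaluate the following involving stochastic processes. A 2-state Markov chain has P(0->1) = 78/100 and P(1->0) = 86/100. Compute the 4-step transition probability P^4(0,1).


Computing P^4 by matrix multiplication.
P = [[0.2200, 0.7800], [0.8600, 0.1400]]
After raising P to the power 4:
P^4(0,1) = 0.3958

0.3958


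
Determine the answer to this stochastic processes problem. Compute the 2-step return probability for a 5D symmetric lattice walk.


P(return in 2 steps) = P(reverse first step) = 1/(2d)
= 1/10
= 0.1000

0.1000


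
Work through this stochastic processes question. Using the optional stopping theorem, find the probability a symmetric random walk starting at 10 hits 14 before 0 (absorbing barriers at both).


By optional stopping theorem: E(M at tau) = M(0) = 10
P(hit 14)*14 + P(hit 0)*0 = 10
P(hit 14) = (10 - 0)/(14 - 0) = 5/7 = 0.7143

0.7143


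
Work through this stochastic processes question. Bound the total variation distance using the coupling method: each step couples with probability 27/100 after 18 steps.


TV distance bound <= (1-delta)^n
= (1 - 0.2700)^18
= 0.7300^18
= 0.0035

0.0035


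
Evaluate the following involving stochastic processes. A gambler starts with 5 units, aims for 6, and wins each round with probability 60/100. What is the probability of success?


Gambler's ruin formula:
r = q/p = 0.4000/0.6000 = 0.6667
P(win) = (1 - r^i)/(1 - r^N)
= (1 - 0.6667^5)/(1 - 0.6667^6)
= 0.9519

0.9519


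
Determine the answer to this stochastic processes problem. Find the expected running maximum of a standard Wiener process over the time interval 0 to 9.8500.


E(max B(s)) = sqrt(2t/pi)
= sqrt(2*9.8500/pi)
= sqrt(6.2707)
= 2.5041

2.5041


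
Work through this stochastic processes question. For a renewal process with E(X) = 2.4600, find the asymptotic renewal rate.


Long-run renewal rate = 1/E(X)
= 1/2.4600
= 0.4065

0.4065


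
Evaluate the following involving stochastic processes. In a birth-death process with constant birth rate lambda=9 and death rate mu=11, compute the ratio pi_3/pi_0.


For birth-death process, pi_n/pi_0 = (lambda/mu)^n
= (9/11)^3
= 0.5477

0.5477


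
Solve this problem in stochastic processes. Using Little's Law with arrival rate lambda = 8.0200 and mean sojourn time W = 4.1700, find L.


Little's Law: L = lambda * W
= 8.0200 * 4.1700
= 33.4434

33.4434


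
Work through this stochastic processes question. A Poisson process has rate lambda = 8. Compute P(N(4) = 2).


P(N(t)=k) = (lambda*t)^k * exp(-lambda*t) / k!
lambda*t = 32
= 32^2 * exp(-32) / 2!
= 1024 * 1.2664e-14 / 2
= 6.4841e-12

6.4841e-12


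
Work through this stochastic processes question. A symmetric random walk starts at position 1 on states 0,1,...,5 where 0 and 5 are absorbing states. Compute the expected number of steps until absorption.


For symmetric RW on 0,...,N with absorbing barriers, E(i) = i*(N-i)
E(1) = 1 * 4 = 4

4


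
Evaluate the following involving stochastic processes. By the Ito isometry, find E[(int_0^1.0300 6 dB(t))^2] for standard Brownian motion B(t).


By Ito isometry: E[(int f dB)^2] = int f^2 dt
= 6^2 * 1.0300
= 36 * 1.0300 = 37.0800

37.0800


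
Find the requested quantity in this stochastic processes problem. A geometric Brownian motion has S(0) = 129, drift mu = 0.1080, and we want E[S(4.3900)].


E[S(t)] = S(0) * exp(mu * t)
= 129 * exp(0.1080 * 4.3900)
= 129 * 1.6066
= 207.2514

207.2514


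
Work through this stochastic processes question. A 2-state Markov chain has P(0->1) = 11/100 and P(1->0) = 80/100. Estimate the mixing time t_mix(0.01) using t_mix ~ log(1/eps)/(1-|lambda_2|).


lambda_2 = |1 - p01 - p10| = |1 - 0.1100 - 0.8000| = 0.0900
t_mix ~ log(1/eps)/(1 - |lambda_2|)
= log(100)/(1 - 0.0900) = 4.6052/0.9100
= 5.0606

5.0606


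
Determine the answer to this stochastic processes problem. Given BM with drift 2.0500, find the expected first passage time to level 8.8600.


Expected first passage time = a/mu
= 8.8600/2.0500
= 4.3220

4.3220


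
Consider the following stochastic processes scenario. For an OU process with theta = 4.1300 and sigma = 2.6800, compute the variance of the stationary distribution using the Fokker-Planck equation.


Stationary variance = sigma^2 / (2*theta)
= 2.6800^2 / (2*4.1300)
= 7.1824 / 8.2600
= 0.8695

0.8695


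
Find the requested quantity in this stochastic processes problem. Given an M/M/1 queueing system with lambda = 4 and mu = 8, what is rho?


rho = lambda/mu
= 4/8
= 0.5000

0.5000


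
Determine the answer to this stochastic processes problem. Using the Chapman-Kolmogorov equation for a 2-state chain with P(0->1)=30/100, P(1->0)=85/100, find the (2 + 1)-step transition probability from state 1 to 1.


P^3 = P^2 * P^1
Computing via matrix multiplication of the transition matrix.
Entry (1,1) of P^3 = 0.2584

0.2584


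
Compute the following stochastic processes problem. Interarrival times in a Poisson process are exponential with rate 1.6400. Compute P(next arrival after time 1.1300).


P(X > t) = exp(-lambda * t)
= exp(-1.6400 * 1.1300)
= exp(-1.8532) = 0.1567

0.1567


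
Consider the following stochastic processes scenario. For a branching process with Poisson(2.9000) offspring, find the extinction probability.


Since mu = 2.9000 > 1, extinction prob q < 1.
Solve s = exp(mu*(s-1)) iteratively.
q = 0.0668

0.0668


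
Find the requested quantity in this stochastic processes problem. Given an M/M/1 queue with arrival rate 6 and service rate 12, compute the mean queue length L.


rho = 6/12 = 0.5000
L = rho/(1-rho)
= 0.5000/0.5000
= 1.0000

1.0000


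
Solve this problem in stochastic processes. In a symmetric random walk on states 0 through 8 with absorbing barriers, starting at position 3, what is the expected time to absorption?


For symmetric RW on 0,...,N with absorbing barriers, E(i) = i*(N-i)
E(3) = 3 * 5 = 15

15


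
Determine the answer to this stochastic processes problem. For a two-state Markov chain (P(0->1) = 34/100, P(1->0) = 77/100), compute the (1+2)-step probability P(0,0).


P^3 = P^1 * P^2
Computing via matrix multiplication of the transition matrix.
Entry (0,0) of P^3 = 0.6933

0.6933


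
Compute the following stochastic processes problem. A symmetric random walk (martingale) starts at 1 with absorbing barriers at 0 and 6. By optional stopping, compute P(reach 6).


By optional stopping theorem: E(M at tau) = M(0) = 1
P(hit 6)*6 + P(hit 0)*0 = 1
P(hit 6) = (1 - 0)/(6 - 0) = 1/6 = 0.1667

0.1667


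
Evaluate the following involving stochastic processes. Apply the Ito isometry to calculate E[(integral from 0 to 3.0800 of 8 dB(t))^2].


By Ito isometry: E[(int f dB)^2] = int f^2 dt
= 8^2 * 3.0800
= 64 * 3.0800 = 197.1200

197.1200


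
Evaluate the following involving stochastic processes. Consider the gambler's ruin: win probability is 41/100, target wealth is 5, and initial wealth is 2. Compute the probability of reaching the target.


Gambler's ruin formula:
r = q/p = 0.5900/0.4100 = 1.4390
P(win) = (1 - r^i)/(1 - r^N)
= (1 - 1.4390^2)/(1 - 1.4390^5)
= 0.2071

0.2071


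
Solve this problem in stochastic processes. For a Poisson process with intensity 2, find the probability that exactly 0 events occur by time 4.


P(N(t)=k) = (lambda*t)^k * exp(-lambda*t) / k!
lambda*t = 8
= 8^0 * exp(-8) / 0!
= 1 * 3.3546e-04 / 1
= 3.3546e-04

3.3546e-04


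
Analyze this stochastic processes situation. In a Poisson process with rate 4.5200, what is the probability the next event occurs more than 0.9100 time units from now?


P(X > t) = exp(-lambda * t)
= exp(-4.5200 * 0.9100)
= exp(-4.1132) = 0.0164

0.0164


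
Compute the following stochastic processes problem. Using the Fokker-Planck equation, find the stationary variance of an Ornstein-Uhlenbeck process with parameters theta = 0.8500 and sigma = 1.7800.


Stationary variance = sigma^2 / (2*theta)
= 1.7800^2 / (2*0.8500)
= 3.1684 / 1.7000
= 1.8638

1.8638


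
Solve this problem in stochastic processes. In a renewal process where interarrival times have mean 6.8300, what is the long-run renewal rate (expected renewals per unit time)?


Long-run renewal rate = 1/E(X)
= 1/6.8300
= 0.1464

0.1464


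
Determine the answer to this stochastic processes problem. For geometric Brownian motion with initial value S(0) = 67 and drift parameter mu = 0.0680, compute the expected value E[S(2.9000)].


E[S(t)] = S(0) * exp(mu * t)
= 67 * exp(0.0680 * 2.9000)
= 67 * 1.2180
= 81.6052

81.6052


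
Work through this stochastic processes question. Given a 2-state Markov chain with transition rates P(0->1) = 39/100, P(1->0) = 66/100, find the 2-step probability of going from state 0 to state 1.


Computing P^2 by matrix multiplication.
P = [[0.6100, 0.3900], [0.6600, 0.3400]]
After raising P to the power 2:
P^2(0,1) = 0.3705

0.3705


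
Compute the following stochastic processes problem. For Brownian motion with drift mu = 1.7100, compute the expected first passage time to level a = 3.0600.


Expected first passage time = a/mu
= 3.0600/1.7100
= 1.7895

1.7895


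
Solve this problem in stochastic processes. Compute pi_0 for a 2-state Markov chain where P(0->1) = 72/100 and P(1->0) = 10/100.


Stationary distribution: pi_0 = p10/(p01+p10), pi_1 = p01/(p01+p10)
p01 = 0.7200, p10 = 0.1000
pi_0 = 0.1220

0.1220


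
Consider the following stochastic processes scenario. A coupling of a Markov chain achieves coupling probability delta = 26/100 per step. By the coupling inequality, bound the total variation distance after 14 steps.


TV distance bound <= (1-delta)^n
= (1 - 0.2600)^14
= 0.7400^14
= 0.0148

0.0148


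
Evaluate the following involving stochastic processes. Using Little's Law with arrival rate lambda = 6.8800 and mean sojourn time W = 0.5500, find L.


Little's Law: L = lambda * W
= 6.8800 * 0.5500
= 3.7840

3.7840


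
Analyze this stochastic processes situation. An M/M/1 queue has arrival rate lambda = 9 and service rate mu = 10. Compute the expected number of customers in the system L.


rho = 9/10 = 0.9000
L = rho/(1-rho)
= 0.9000/0.1000
= 9.0000

9.0000


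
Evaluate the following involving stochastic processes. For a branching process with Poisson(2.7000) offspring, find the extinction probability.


Since mu = 2.7000 > 1, extinction prob q < 1.
Solve s = exp(mu*(s-1)) iteratively.
q = 0.0844

0.0844


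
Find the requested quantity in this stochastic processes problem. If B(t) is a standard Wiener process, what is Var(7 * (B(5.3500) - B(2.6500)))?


Var(alpha*(B(t)-B(s))) = alpha^2 * (t-s)
= 7^2 * (5.3500 - 2.6500)
= 49 * 2.7000
= 132.3000

132.3000


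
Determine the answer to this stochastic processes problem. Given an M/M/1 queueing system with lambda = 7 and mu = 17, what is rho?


rho = lambda/mu
= 7/17
= 0.4118

0.4118


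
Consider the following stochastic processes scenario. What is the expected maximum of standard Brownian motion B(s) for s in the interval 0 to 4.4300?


E(max B(s)) = sqrt(2t/pi)
= sqrt(2*4.4300/pi)
= sqrt(2.8202)
= 1.6794

1.6794


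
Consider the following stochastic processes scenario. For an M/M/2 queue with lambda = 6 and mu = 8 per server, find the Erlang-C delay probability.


a = lambda/mu = 0.7500
rho = a/c = 0.3750
Erlang-C formula applied:
C(c,a) = 0.2045

0.2045


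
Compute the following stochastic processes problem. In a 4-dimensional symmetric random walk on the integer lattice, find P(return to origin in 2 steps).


P(return in 2 steps) = P(reverse first step) = 1/(2d)
= 1/8
= 0.1250

0.1250


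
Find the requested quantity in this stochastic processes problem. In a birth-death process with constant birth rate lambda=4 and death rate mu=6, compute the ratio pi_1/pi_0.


For birth-death process, pi_n/pi_0 = (lambda/mu)^n
= (4/6)^1
= 0.6667

0.6667


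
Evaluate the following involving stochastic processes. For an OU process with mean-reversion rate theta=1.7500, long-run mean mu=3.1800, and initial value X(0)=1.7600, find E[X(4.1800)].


E[X(t)] = mu + (X(0) - mu)*exp(-theta*t)
= 3.1800 + (1.7600 - 3.1800)*exp(-1.7500*4.1800)
= 3.1800 + -1.4200 * 6.6548e-04
= 3.1791

3.1791


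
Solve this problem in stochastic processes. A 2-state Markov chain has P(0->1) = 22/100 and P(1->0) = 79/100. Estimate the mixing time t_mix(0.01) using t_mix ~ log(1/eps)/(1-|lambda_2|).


lambda_2 = |1 - p01 - p10| = |1 - 0.2200 - 0.7900| = 0.0100
t_mix ~ log(1/eps)/(1 - |lambda_2|)
= log(100)/(1 - 0.0100) = 4.6052/0.9900
= 4.6517

4.6517


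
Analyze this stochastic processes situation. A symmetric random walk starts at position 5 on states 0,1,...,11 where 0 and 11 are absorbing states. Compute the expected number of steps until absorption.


For symmetric RW on 0,...,N with absorbing barriers, E(i) = i*(N-i)
E(5) = 5 * 6 = 30

30


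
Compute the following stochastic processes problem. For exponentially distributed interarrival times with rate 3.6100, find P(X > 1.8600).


P(X > t) = exp(-lambda * t)
= exp(-3.6100 * 1.8600)
= exp(-6.7146) = 0.0012

0.0012


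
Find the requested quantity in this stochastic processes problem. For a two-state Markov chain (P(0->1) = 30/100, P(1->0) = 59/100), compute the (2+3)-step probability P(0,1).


P^5 = P^2 * P^3
Computing via matrix multiplication of the transition matrix.
Entry (0,1) of P^5 = 0.3371

0.3371


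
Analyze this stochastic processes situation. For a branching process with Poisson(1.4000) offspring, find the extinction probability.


Since mu = 1.4000 > 1, extinction prob q < 1.
Solve s = exp(mu*(s-1)) iteratively.
q = 0.4890

0.4890


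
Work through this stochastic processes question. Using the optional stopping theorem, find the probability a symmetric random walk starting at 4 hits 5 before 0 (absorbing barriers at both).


By optional stopping theorem: E(M at tau) = M(0) = 4
P(hit 5)*5 + P(hit 0)*0 = 4
P(hit 5) = (4 - 0)/(5 - 0) = 4/5 = 0.8000

0.8000


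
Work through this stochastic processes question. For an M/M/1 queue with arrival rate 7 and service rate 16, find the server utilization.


rho = lambda/mu
= 7/16
= 0.4375

0.4375


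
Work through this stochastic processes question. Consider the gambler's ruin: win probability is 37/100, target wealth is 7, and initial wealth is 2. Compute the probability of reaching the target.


Gambler's ruin formula:
r = q/p = 0.6300/0.3700 = 1.7027
P(win) = (1 - r^i)/(1 - r^N)
= (1 - 1.7027^2)/(1 - 1.7027^7)
= 0.0469

0.0469


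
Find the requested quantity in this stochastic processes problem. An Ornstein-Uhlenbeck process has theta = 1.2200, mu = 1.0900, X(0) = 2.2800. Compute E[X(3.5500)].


E[X(t)] = mu + (X(0) - mu)*exp(-theta*t)
= 1.0900 + (2.2800 - 1.0900)*exp(-1.2200*3.5500)
= 1.0900 + 1.1900 * 0.0132
= 1.1057

1.1057


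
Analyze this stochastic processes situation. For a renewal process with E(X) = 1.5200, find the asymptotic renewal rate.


Long-run renewal rate = 1/E(X)
= 1/1.5200
= 0.6579

0.6579


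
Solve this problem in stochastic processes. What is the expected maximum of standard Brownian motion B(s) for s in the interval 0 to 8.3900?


E(max B(s)) = sqrt(2t/pi)
= sqrt(2*8.3900/pi)
= sqrt(5.3412)
= 2.3111

2.3111


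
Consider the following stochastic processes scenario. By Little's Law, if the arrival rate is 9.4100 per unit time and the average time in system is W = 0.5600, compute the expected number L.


Little's Law: L = lambda * W
= 9.4100 * 0.5600
= 5.2696

5.2696


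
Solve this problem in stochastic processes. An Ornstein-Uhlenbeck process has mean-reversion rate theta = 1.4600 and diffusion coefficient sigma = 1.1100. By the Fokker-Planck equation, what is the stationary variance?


Stationary variance = sigma^2 / (2*theta)
= 1.1100^2 / (2*1.4600)
= 1.2321 / 2.9200
= 0.4220

0.4220


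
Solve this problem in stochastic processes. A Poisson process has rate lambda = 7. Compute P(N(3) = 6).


P(N(t)=k) = (lambda*t)^k * exp(-lambda*t) / k!
lambda*t = 21
= 21^6 * exp(-21) / 6!
= 85766121 * 7.5826e-10 / 720
= 9.0323e-05

9.0323e-05


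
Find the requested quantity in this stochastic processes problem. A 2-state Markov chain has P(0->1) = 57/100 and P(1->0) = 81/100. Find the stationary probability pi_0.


Stationary distribution: pi_0 = p10/(p01+p10), pi_1 = p01/(p01+p10)
p01 = 0.5700, p10 = 0.8100
pi_0 = 0.5870

0.5870


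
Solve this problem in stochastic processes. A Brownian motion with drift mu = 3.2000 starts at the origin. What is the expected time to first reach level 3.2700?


Expected first passage time = a/mu
= 3.2700/3.2000
= 1.0219

1.0219


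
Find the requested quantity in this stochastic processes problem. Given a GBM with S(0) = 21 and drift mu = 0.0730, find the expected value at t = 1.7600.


E[S(t)] = S(0) * exp(mu * t)
= 21 * exp(0.0730 * 1.7600)
= 21 * 1.1371
= 23.8791

23.8791


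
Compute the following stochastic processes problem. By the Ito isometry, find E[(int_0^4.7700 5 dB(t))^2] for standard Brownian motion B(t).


By Ito isometry: E[(int f dB)^2] = int f^2 dt
= 5^2 * 4.7700
= 25 * 4.7700 = 119.2500

119.2500


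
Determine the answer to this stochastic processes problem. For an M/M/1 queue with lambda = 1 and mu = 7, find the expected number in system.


rho = 1/7 = 0.1429
L = rho/(1-rho)
= 0.1429/0.8571
= 0.1667

0.1667


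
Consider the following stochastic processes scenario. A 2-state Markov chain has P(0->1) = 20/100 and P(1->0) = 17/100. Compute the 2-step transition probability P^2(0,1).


Computing P^2 by matrix multiplication.
P = [[0.8000, 0.2000], [0.1700, 0.8300]]
After raising P to the power 2:
P^2(0,1) = 0.3260

0.3260


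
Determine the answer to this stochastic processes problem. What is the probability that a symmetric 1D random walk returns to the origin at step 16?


P(S(16) = 0) = C(16,8) / 4^8
= 12870 / 65536
= 0.1964

0.1964


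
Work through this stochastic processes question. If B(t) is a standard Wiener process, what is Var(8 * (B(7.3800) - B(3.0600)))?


Var(alpha*(B(t)-B(s))) = alpha^2 * (t-s)
= 8^2 * (7.3800 - 3.0600)
= 64 * 4.3200
= 276.4800

276.4800


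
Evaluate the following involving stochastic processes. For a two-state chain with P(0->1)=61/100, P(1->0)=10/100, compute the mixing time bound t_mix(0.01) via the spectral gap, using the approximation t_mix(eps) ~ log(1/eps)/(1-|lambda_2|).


lambda_2 = |1 - p01 - p10| = |1 - 0.6100 - 0.1000| = 0.2900
t_mix ~ log(1/eps)/(1 - |lambda_2|)
= log(100)/(1 - 0.2900) = 4.6052/0.7100
= 6.4862

6.4862


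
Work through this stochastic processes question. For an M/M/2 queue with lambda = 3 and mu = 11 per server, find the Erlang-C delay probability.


a = lambda/mu = 0.2727
rho = a/c = 0.1364
Erlang-C formula applied:
C(c,a) = 0.0327

0.0327


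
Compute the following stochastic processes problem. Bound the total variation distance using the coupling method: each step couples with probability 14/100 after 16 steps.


TV distance bound <= (1-delta)^n
= (1 - 0.1400)^16
= 0.8600^16
= 0.0895

0.0895


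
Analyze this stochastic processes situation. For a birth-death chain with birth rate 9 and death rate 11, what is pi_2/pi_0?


For birth-death process, pi_n/pi_0 = (lambda/mu)^n
= (9/11)^2
= 0.6694

0.6694


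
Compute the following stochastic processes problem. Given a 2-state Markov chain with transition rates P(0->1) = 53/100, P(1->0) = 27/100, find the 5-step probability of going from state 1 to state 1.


Computing P^5 by matrix multiplication.
P = [[0.4700, 0.5300], [0.2700, 0.7300]]
After raising P to the power 5:
P^5(1,1) = 0.6626

0.6626


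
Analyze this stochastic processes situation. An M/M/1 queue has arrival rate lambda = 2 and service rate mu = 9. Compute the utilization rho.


rho = lambda/mu
= 2/9
= 0.2222

0.2222


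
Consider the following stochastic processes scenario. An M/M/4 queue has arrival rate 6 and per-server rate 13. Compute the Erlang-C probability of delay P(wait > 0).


a = lambda/mu = 0.4615
rho = a/c = 0.1154
Erlang-C formula applied:
C(c,a) = 0.0013

0.0013


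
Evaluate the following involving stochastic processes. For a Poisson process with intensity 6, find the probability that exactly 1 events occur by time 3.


P(N(t)=k) = (lambda*t)^k * exp(-lambda*t) / k!
lambda*t = 18
= 18^1 * exp(-18) / 1!
= 18 * 1.5230e-08 / 1
= 2.7414e-07

2.7414e-07


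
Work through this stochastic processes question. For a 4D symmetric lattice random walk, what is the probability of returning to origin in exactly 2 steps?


P(return in 2 steps) = P(reverse first step) = 1/(2d)
= 1/8
= 0.1250

0.1250


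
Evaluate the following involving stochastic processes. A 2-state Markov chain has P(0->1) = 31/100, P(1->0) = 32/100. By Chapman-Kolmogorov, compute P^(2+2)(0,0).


P^4 = P^2 * P^2
Computing via matrix multiplication of the transition matrix.
Entry (0,0) of P^4 = 0.5172

0.5172


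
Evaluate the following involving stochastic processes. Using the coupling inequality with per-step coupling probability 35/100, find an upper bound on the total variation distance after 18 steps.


TV distance bound <= (1-delta)^n
= (1 - 0.3500)^18
= 0.6500^18
= 4.2898e-04

4.2898e-04


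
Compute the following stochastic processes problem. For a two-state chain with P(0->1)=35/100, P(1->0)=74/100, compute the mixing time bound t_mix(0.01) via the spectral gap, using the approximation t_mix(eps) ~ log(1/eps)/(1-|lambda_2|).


lambda_2 = |1 - p01 - p10| = |1 - 0.3500 - 0.7400| = 0.0900
t_mix ~ log(1/eps)/(1 - |lambda_2|)
= log(100)/(1 - 0.0900) = 4.6052/0.9100
= 5.0606

5.0606


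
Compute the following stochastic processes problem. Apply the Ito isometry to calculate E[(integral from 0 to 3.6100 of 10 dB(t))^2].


By Ito isometry: E[(int f dB)^2] = int f^2 dt
= 10^2 * 3.6100
= 100 * 3.6100 = 361.0000

361.0000


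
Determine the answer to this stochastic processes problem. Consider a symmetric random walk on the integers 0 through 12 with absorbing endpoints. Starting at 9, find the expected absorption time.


For symmetric RW on 0,...,N with absorbing barriers, E(i) = i*(N-i)
E(9) = 9 * 3 = 27

27


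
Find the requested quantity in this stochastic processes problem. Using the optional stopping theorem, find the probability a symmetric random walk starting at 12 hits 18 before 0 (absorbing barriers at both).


By optional stopping theorem: E(M at tau) = M(0) = 12
P(hit 18)*18 + P(hit 0)*0 = 12
P(hit 18) = (12 - 0)/(18 - 0) = 2/3 = 0.6667

0.6667


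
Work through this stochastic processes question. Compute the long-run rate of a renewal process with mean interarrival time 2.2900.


Long-run renewal rate = 1/E(X)
= 1/2.2900
= 0.4367

0.4367


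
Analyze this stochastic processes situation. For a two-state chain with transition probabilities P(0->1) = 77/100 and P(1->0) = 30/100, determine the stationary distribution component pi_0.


Stationary distribution: pi_0 = p10/(p01+p10), pi_1 = p01/(p01+p10)
p01 = 0.7700, p10 = 0.3000
pi_0 = 0.2804

0.2804


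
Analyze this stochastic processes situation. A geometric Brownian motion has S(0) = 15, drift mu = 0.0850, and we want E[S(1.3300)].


E[S(t)] = S(0) * exp(mu * t)
= 15 * exp(0.0850 * 1.3300)
= 15 * 1.1197
= 16.7953

16.7953


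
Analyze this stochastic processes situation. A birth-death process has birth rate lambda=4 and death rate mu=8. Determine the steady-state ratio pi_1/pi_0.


For birth-death process, pi_n/pi_0 = (lambda/mu)^n
= (4/8)^1
= 0.5000

0.5000
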